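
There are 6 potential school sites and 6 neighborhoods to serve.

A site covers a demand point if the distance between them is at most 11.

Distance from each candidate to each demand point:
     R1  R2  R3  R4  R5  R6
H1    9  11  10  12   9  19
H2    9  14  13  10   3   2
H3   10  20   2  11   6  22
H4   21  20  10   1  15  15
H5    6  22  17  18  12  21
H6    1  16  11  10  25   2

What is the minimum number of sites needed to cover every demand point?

Coverage sets (demand points within 11 of each site):
  H1: {R1, R2, R3, R5}
  H2: {R1, R4, R5, R6}
  H3: {R1, R3, R4, R5}
  H4: {R3, R4}
  H5: {R1}
  H6: {R1, R3, R4, R6}
No single site covers all 6 demand points.
But {H1, H2} covers everything, so the minimum is 2.

2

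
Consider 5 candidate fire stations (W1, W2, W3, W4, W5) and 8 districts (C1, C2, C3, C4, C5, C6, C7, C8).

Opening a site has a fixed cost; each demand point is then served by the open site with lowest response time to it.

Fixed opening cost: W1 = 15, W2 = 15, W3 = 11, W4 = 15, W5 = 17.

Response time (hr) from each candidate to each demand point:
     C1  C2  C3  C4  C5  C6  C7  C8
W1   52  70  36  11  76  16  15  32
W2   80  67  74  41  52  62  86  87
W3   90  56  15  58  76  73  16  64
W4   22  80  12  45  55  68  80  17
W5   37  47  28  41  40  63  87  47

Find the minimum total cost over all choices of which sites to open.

Open {W1, W4, W5}: assign each demand point to its cheapest open site.
  C1→W4 22, C2→W5 47, C3→W4 12, C4→W1 11, C5→W5 40, C6→W1 16, C7→W1 15, C8→W4 17
  response time 180, fixed 47 → total 227.
Compare {W1, W3, W4, W5}: response time 180 + fixed 58 = 238.
Compare {W1, W2, W4, W5}: response time 180 + fixed 62 = 242.
Compare {W1, W3, W4}: response time 204 + fixed 41 = 245.
All other subsets cost ≥ 238. Minimum total cost: 227.

227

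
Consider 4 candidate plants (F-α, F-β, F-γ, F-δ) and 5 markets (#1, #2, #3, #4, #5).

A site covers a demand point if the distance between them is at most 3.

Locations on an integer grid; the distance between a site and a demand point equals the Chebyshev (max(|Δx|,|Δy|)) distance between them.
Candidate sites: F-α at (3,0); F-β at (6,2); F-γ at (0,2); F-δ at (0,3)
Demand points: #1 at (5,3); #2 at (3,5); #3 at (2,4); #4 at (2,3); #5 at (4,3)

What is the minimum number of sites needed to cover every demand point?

2

Coverage sets (demand points within 3 of each site):
  F-α: {#1, #4, #5}
  F-β: {#1, #2, #5}
  F-γ: {#2, #3, #4}
  F-δ: {#2, #3, #4}
No single site covers all 5 demand points.
But {F-α, F-γ} covers everything, so the minimum is 2.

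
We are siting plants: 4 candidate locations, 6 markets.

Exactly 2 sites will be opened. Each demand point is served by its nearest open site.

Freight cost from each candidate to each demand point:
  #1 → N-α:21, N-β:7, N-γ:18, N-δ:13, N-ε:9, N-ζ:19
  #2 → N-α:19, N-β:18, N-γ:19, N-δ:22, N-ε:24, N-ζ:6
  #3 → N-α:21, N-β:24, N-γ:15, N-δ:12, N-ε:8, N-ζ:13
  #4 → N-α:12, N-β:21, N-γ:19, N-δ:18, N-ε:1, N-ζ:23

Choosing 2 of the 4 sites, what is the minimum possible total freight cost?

70

Open {#1, #4}.
  N-α→#4 12, N-β→#1 7, N-γ→#1 18, N-δ→#1 13, N-ε→#4 1, N-ζ→#1 19  ⇒ total 70.
Compare {#1, #2}: total 72.
Compare {#2, #4}: total 74.
No size-2 selection does better; minimum is 70.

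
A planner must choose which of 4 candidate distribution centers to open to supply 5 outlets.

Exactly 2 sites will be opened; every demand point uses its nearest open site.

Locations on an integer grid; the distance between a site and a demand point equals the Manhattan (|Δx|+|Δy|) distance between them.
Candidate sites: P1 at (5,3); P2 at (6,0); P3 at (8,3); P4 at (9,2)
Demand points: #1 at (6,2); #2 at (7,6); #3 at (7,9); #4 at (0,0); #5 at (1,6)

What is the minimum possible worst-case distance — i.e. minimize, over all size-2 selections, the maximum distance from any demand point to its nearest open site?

Open {P1, P2}.
  Farthest demand point is #3 at distance 8 (to P1); all others are ≤ 8.
With {P1, P3} the worst case is 8.
With {P1, P4} the worst case is 8.
No size-2 selection achieves below 8.

8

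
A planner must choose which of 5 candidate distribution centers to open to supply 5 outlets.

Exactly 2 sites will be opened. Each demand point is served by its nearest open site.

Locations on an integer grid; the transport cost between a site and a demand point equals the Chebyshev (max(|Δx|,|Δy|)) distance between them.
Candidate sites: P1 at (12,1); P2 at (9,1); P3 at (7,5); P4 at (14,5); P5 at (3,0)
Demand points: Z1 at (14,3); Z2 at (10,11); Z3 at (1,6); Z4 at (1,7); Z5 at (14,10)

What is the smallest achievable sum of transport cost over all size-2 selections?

25

Open {P3, P4}.
  Z1→P4 2, Z2→P3 6, Z3→P3 6, Z4→P3 6, Z5→P4 5  ⇒ total 25.
Compare {P4, P5}: total 26.
Compare {P1, P3}: total 27.
No size-2 selection does better; minimum is 25.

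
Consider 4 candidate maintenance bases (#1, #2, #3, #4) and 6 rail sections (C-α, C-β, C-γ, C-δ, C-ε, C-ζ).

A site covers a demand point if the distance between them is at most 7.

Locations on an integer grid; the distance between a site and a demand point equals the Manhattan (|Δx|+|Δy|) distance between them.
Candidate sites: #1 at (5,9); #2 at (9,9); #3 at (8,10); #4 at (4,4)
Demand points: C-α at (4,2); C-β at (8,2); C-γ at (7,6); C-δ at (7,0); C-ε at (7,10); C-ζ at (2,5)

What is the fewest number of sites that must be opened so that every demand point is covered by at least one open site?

2

Coverage sets (demand points within 7 of each site):
  #1: {C-γ, C-ε, C-ζ}
  #2: {C-γ, C-ε}
  #3: {C-γ, C-ε}
  #4: {C-α, C-β, C-γ, C-δ, C-ζ}
No single site covers all 6 demand points.
But {#1, #4} covers everything, so the minimum is 2.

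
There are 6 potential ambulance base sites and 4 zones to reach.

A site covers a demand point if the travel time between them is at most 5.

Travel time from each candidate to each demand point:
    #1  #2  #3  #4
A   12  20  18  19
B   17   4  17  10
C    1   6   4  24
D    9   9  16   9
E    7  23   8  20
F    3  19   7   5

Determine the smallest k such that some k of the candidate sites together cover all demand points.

3

Coverage sets (demand points within 5 of each site):
  A: {}
  B: {#2}
  C: {#1, #3}
  D: {}
  E: {}
  F: {#1, #4}
No 2 sites suffice: every size-2 union leaves at least one demand point uncovered.
But {B, C, F} covers everything, so the minimum is 3.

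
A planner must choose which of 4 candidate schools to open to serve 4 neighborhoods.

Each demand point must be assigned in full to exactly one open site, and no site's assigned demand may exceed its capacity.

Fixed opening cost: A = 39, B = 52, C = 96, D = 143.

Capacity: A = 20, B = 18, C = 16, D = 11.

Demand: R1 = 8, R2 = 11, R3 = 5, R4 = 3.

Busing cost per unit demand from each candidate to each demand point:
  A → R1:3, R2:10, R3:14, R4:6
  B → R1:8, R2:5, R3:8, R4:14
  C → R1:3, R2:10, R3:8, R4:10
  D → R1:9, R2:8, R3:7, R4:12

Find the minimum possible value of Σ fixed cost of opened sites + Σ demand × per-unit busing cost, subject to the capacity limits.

Open {A, B}; cheapest assignment that respects the capacities:
  A (cap 20, load 11): R1, R4 — cost 8×3 + 3×6 = 42
  B (cap 18, load 16): R2, R3 — cost 11×5 + 5×8 = 95
  Shipping 137, fixed 91 → total 228.
  Any other capacity-feasible assignment to {A, B} ships for at least 137.
Compare {B, C}: its best feasible assignment gives total 297.
Compare {A, B, C}: its best feasible assignment gives total 324.
Every other set of open sites that can feasibly serve all demand totals ≥ 297 even under its best assignment. Minimum: 228.

228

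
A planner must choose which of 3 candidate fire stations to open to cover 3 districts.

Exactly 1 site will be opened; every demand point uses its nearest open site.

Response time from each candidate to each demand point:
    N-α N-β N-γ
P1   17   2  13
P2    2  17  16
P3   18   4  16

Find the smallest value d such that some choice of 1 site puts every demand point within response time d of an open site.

17

Open {P1}.
  Farthest demand point is N-α at response time 17 (to P1); all others are ≤ 17.
With {P2} the worst case is 17.
With {P3} the worst case is 18.
No size-1 selection achieves below 17.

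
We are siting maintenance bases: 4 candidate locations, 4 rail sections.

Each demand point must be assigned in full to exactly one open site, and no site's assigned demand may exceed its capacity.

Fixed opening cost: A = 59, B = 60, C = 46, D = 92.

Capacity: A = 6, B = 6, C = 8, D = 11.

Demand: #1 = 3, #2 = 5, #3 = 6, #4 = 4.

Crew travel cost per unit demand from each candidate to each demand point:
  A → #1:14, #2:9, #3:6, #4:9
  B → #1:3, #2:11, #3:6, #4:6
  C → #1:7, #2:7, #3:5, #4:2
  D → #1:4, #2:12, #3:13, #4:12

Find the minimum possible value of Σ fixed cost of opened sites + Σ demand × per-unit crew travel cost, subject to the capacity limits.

275

Open {A, B, C}; cheapest assignment that respects the capacities:
  A (cap 6, load 5): #2 — cost 5×9 = 45
  B (cap 6, load 6): #3 — cost 6×6 = 36
  C (cap 8, load 7): #1, #4 — cost 3×7 + 4×2 = 29
  Shipping 110, fixed 165 → total 275.
  Any other capacity-feasible assignment to {A, B, C} ships for at least 110.
Compare {C, D}: its best feasible assignment gives total 305.
Compare {A, C, D}: its best feasible assignment gives total 313.
Every other set of open sites that can feasibly serve all demand totals ≥ 305 even under its best assignment. Minimum: 275.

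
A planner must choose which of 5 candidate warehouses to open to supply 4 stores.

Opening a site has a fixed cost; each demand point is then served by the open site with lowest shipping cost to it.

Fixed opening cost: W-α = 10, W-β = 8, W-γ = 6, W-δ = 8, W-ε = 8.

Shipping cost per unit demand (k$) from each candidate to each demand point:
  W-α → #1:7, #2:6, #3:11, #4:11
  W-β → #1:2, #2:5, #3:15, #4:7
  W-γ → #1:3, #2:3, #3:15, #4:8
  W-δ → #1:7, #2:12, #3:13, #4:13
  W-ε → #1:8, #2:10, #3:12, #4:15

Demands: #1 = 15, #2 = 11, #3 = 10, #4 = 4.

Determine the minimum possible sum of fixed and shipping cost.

225

Open {W-α, W-β, W-γ}: assign each demand point to its cheapest open site.
  #1→W-β 15×2=30, #2→W-γ 11×3=33, #3→W-α 10×11=110, #4→W-β 4×7=28
  shipping cost 201, fixed 24 → total 225.
Compare {W-β, W-γ, W-ε}: shipping cost 211 + fixed 22 = 233.
Compare {W-α, W-β, W-γ, W-δ}: shipping cost 201 + fixed 32 = 233.
Compare {W-α, W-β, W-γ, W-ε}: shipping cost 201 + fixed 32 = 233.
All other subsets cost ≥ 233. Minimum total cost: 225.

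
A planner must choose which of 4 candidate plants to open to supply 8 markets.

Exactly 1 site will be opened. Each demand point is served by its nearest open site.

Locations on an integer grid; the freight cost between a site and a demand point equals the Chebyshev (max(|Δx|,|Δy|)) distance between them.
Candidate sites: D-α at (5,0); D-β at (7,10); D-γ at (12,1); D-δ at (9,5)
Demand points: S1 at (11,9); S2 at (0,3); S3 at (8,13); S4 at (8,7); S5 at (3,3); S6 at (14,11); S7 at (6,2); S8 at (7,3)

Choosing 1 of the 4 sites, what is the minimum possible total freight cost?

Open {D-δ}.
  S1→D-δ 4, S2→D-δ 9, S3→D-δ 8, S4→D-δ 2, S5→D-δ 6, S6→D-δ 6, S7→D-δ 3, S8→D-δ 2  ⇒ total 40.
Compare {D-β}: total 46.
Compare {D-α}: total 53.
No size-1 selection does better; minimum is 40.

40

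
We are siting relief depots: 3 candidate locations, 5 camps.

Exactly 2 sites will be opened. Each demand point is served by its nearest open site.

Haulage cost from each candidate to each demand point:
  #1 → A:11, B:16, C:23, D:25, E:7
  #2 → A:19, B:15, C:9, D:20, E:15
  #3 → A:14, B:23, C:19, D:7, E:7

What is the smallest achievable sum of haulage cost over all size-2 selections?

Open {#2, #3}.
  A→#3 14, B→#2 15, C→#2 9, D→#3 7, E→#3 7  ⇒ total 52.
Compare {#1, #3}: total 60.
Compare {#1, #2}: total 62.

52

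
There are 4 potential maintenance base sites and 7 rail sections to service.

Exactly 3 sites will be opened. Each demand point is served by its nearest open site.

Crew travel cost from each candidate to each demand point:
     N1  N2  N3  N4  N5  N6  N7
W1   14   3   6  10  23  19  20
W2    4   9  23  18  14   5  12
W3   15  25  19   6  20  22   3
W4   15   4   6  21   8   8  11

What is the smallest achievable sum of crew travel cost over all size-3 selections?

Open {W2, W3, W4}.
  N1→W2 4, N2→W4 4, N3→W4 6, N4→W3 6, N5→W4 8, N6→W2 5, N7→W3 3  ⇒ total 36.
Compare {W1, W2, W3}: total 41.
Compare {W1, W2, W4}: total 47.
No size-3 selection does better; minimum is 36.

36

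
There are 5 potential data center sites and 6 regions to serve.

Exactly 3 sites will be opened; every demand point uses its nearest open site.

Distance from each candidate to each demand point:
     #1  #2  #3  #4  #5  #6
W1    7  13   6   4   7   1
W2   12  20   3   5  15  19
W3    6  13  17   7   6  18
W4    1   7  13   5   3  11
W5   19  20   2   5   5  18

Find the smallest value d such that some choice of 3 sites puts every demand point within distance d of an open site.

7

Open {W1, W2, W4}.
  Farthest demand point is #2 at distance 7 (to W4); all others are ≤ 7.
With {W1, W3, W4} the worst case is 7.
With {W1, W4, W5} the worst case is 7.
No size-3 selection achieves below 7.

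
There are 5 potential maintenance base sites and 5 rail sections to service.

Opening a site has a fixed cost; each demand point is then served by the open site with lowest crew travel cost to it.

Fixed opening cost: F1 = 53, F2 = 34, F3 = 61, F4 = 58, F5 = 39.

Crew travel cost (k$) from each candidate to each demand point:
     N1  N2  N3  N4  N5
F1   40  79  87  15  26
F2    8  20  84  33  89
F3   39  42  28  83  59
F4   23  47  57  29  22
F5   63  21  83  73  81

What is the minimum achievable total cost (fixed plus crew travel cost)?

228

Open {F2, F4}: assign each demand point to its cheapest open site.
  N1→F2 8, N2→F2 20, N3→F4 57, N4→F4 29, N5→F4 22
  crew travel cost 136, fixed 92 → total 228.
Compare {F4}: crew travel cost 178 + fixed 58 = 236.
Compare {F1, F2}: crew travel cost 153 + fixed 87 = 240.
Compare {F2, F3}: crew travel cost 148 + fixed 95 = 243.
All other subsets cost ≥ 236. Minimum total cost: 228.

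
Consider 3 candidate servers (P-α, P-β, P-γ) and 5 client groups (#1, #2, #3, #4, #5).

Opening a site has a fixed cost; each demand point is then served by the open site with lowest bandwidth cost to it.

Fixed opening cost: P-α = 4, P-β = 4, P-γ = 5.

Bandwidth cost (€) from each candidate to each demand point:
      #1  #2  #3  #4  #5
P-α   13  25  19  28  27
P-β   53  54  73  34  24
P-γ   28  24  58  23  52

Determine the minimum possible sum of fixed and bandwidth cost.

115

Open {P-α, P-γ}: assign each demand point to its cheapest open site.
  #1→P-α 13, #2→P-γ 24, #3→P-α 19, #4→P-γ 23, #5→P-α 27
  bandwidth cost 106, fixed 9 → total 115.
Compare {P-α}: bandwidth cost 112 + fixed 4 = 116.
Compare {P-α, P-β, P-γ}: bandwidth cost 103 + fixed 13 = 116.
Compare {P-α, P-β}: bandwidth cost 109 + fixed 8 = 117.
All other subsets cost ≥ 116. Minimum total cost: 115.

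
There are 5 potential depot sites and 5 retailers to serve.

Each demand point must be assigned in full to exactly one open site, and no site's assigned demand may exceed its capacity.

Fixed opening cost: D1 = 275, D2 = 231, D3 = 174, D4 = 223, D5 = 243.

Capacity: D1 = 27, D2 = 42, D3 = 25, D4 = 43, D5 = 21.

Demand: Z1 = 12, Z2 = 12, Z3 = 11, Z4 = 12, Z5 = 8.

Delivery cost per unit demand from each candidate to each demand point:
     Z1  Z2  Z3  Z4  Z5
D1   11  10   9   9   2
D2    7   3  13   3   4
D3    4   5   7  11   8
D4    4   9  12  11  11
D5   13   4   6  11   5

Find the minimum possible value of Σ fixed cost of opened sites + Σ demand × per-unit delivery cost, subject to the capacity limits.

Open {D2, D3}; cheapest assignment that respects the capacities:
  D2 (cap 42, load 32): Z2, Z4, Z5 — cost 12×3 + 12×3 + 8×4 = 104
  D3 (cap 25, load 23): Z1, Z3 — cost 12×4 + 11×7 = 125
  Shipping 229, fixed 405 → total 634.
  Any other capacity-feasible assignment to {D2, D3} ships for at least 229.
Compare {D2, D5}: its best feasible assignment gives total 736.
Compare {D2, D4}: its best feasible assignment gives total 738.
Every other set of open sites that can feasibly serve all demand totals ≥ 736 even under its best assignment. Minimum: 634.

634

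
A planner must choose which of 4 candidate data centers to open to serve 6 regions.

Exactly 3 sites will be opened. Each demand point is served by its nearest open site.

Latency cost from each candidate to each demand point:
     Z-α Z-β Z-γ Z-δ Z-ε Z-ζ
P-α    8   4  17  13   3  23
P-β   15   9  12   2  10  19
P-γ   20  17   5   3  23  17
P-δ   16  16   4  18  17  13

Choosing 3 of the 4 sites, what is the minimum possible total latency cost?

34

Open {P-α, P-β, P-δ}.
  Z-α→P-α 8, Z-β→P-α 4, Z-γ→P-δ 4, Z-δ→P-β 2, Z-ε→P-α 3, Z-ζ→P-δ 13  ⇒ total 34.
Compare {P-α, P-γ, P-δ}: total 35.
Compare {P-α, P-β, P-γ}: total 39.
No size-3 selection does better; minimum is 34.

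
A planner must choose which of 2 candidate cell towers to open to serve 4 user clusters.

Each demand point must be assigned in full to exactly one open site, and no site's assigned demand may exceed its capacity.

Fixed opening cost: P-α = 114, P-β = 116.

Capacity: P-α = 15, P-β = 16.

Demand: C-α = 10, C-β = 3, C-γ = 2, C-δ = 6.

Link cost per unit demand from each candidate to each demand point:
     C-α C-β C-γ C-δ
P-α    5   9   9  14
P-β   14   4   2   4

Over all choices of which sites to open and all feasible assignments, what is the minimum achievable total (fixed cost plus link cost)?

320

Open {P-α, P-β}; cheapest assignment that respects the capacities:
  P-α (cap 15, load 10): C-α — cost 10×5 = 50
  P-β (cap 16, load 11): C-β, C-γ, C-δ — cost 3×4 + 2×2 + 6×4 = 40
  Shipping 90, fixed 230 → total 320.
  Any other capacity-feasible assignment to {P-α, P-β} ships for at least 90.
Total demand is 21 and no other set of sites has combined capacity ≥ 21, so {P-α, P-β} is the only feasible choice of open sites. Minimum: 320.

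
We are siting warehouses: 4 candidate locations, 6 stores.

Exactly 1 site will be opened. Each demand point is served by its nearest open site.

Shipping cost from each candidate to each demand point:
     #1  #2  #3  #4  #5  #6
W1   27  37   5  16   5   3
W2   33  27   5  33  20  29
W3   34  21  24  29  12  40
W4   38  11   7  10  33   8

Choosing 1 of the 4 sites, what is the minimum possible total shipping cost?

Open {W1}.
  #1→W1 27, #2→W1 37, #3→W1 5, #4→W1 16, #5→W1 5, #6→W1 3  ⇒ total 93.
Compare {W4}: total 107.
Compare {W2}: total 147.
No size-1 selection does better; minimum is 93.

93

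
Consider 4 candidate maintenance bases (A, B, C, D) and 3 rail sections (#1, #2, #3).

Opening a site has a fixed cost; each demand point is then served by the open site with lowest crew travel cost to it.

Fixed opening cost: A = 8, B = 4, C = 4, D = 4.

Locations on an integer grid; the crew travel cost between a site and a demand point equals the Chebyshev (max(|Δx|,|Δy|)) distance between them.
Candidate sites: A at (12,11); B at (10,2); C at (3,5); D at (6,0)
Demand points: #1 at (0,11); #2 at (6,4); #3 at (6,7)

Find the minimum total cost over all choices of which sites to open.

16

Open {C}: assign each demand point to its cheapest open site.
  #1→C 6, #2→C 3, #3→C 3
  crew travel cost 12, fixed 4 → total 16.
Compare {B, C}: crew travel cost 12 + fixed 8 = 20.
Compare {C, D}: crew travel cost 12 + fixed 8 = 20.
Compare {B}: crew travel cost 19 + fixed 4 = 23.
All other subsets cost ≥ 20. Minimum total cost: 16.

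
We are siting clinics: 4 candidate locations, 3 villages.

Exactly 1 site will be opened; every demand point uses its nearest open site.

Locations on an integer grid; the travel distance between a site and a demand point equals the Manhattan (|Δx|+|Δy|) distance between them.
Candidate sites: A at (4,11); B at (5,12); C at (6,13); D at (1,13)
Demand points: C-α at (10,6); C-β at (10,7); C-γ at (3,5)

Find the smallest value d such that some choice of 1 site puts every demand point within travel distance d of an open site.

Open {A}.
  Farthest demand point is C-α at travel distance 11 (to A); all others are ≤ 11.
With {B} the worst case is 11.
With {C} the worst case is 11.
No size-1 selection achieves below 11.

11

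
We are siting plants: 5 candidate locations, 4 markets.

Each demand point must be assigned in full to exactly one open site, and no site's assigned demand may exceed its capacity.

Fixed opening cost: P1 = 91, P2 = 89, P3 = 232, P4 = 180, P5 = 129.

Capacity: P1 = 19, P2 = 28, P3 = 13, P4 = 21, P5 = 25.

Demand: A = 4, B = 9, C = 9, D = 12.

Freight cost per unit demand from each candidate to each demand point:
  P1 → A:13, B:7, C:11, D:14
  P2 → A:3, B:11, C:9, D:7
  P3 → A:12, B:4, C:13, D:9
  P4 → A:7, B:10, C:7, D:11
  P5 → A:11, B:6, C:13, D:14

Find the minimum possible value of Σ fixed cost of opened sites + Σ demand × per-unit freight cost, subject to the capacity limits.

420

Open {P1, P2}; cheapest assignment that respects the capacities:
  P1 (cap 19, load 9): B — cost 9×7 = 63
  P2 (cap 28, load 25): A, C, D — cost 4×3 + 9×9 + 12×7 = 177
  Shipping 240, fixed 180 → total 420.
  Any other capacity-feasible assignment to {P1, P2} ships for at least 240.
Compare {P2, P5}: its best feasible assignment gives total 449.
Compare {P2, P4}: its best feasible assignment gives total 518.
Every other set of open sites that can feasibly serve all demand totals ≥ 449 even under its best assignment. Minimum: 420.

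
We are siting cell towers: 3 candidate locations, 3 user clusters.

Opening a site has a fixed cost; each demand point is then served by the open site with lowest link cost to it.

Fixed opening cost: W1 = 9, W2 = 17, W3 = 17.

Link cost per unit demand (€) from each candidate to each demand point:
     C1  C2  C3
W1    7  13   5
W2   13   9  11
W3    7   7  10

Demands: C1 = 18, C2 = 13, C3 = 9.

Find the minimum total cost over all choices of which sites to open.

Open {W1, W3}: assign each demand point to its cheapest open site.
  C1→W1 18×7=126, C2→W3 13×7=91, C3→W1 9×5=45
  link cost 262, fixed 26 → total 288.
Compare {W1, W2, W3}: link cost 262 + fixed 43 = 305.
Compare {W1, W2}: link cost 288 + fixed 26 = 314.
Compare {W3}: link cost 307 + fixed 17 = 324.
All other subsets cost ≥ 305. Minimum total cost: 288.

288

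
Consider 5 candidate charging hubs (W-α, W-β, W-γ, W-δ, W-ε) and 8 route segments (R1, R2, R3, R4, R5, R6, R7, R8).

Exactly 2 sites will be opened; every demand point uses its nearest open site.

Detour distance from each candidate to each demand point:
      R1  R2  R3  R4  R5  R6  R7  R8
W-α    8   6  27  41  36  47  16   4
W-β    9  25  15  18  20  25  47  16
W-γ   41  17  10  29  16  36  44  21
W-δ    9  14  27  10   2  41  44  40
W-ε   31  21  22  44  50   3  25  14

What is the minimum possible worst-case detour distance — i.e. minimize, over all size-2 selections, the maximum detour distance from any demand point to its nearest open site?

Open {W-α, W-β}.
  Farthest demand point is R6 at detour distance 25 (to W-β); all others are ≤ 25.
With {W-β, W-ε} the worst case is 25.
With {W-δ, W-ε} the worst case is 25.
No size-2 selection achieves below 25.

25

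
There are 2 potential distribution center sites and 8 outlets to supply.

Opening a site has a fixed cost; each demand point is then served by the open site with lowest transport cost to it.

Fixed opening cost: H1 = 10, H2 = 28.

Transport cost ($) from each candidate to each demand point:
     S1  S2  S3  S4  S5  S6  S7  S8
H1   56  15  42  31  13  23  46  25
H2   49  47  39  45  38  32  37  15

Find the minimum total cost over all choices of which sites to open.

260

Open {H1, H2}: assign each demand point to its cheapest open site.
  S1→H2 49, S2→H1 15, S3→H2 39, S4→H1 31, S5→H1 13, S6→H1 23, S7→H2 37, S8→H2 15
  transport cost 222, fixed 38 → total 260.
Compare {H1}: transport cost 251 + fixed 10 = 261.
Compare {H2}: transport cost 302 + fixed 28 = 330.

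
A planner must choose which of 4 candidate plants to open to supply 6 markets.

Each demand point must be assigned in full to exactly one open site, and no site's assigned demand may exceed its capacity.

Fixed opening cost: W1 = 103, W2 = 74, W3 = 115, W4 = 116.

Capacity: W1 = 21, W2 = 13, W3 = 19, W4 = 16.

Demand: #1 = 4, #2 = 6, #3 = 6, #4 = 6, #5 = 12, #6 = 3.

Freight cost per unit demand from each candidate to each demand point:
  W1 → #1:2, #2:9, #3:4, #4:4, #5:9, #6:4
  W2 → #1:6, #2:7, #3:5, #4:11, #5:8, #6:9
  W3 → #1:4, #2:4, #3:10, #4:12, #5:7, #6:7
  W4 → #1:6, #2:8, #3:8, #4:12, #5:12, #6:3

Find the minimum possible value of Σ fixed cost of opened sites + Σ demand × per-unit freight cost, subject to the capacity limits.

Open {W1, W3}; cheapest assignment that respects the capacities:
  W1 (cap 21, load 19): #1, #3, #4, #6 — cost 4×2 + 6×4 + 6×4 + 3×4 = 68
  W3 (cap 19, load 18): #2, #5 — cost 6×4 + 12×7 = 108
  Shipping 176, fixed 218 → total 394.
  Any other capacity-feasible assignment to {W1, W3} ships for at least 176.
Compare {W1, W2, W3}: its best feasible assignment gives total 468.
Compare {W1, W4}: its best feasible assignment gives total 483.
Every other set of open sites that can feasibly serve all demand totals ≥ 468 even under its best assignment. Minimum: 394.

394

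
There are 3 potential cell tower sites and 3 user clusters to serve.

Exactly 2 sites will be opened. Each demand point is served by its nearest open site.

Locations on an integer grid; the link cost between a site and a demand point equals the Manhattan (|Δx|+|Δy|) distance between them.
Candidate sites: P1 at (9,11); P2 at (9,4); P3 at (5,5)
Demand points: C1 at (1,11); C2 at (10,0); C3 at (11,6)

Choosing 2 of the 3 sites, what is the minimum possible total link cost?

17

Open {P1, P2}.
  C1→P1 8, C2→P2 5, C3→P2 4  ⇒ total 17.
Compare {P2, P3}: total 19.
Compare {P1, P3}: total 25.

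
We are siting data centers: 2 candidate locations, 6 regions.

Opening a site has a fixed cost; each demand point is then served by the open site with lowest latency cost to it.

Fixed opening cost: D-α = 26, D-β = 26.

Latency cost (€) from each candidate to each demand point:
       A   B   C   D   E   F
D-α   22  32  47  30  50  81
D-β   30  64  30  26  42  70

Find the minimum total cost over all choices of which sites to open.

274

Open {D-α, D-β}: assign each demand point to its cheapest open site.
  A→D-α 22, B→D-α 32, C→D-β 30, D→D-β 26, E→D-β 42, F→D-β 70
  latency cost 222, fixed 52 → total 274.
Compare {D-α}: latency cost 262 + fixed 26 = 288.
Compare {D-β}: latency cost 262 + fixed 26 = 288.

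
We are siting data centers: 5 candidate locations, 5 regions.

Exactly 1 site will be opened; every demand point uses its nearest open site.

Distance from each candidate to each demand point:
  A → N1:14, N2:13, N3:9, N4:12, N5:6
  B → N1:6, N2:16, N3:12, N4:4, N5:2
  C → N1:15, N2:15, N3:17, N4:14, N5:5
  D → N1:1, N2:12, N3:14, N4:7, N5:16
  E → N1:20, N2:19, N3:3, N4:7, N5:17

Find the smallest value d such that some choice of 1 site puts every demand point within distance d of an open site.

14

Open {A}.
  Farthest demand point is N1 at distance 14 (to A); all others are ≤ 14.
With {B} the worst case is 16.
With {D} the worst case is 16.
No size-1 selection achieves below 14.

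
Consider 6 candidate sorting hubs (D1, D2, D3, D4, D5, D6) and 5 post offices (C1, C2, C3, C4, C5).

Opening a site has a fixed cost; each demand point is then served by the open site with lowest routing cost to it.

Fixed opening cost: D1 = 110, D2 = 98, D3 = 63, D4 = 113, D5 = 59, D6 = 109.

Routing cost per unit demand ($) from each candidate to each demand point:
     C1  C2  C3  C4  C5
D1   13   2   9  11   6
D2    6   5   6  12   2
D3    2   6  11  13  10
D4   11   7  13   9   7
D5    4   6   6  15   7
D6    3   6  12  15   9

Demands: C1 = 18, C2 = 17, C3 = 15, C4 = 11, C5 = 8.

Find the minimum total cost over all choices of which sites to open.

520

Open {D2, D3}: assign each demand point to its cheapest open site.
  C1→D3 18×2=36, C2→D2 17×5=85, C3→D2 15×6=90, C4→D2 11×12=132, C5→D2 8×2=16
  routing cost 359, fixed 161 → total 520.
Compare {D2}: routing cost 431 + fixed 98 = 529.
Compare {D1, D5}: routing cost 365 + fixed 169 = 534.
Compare {D5}: routing cost 485 + fixed 59 = 544.
All other subsets cost ≥ 529. Minimum total cost: 520.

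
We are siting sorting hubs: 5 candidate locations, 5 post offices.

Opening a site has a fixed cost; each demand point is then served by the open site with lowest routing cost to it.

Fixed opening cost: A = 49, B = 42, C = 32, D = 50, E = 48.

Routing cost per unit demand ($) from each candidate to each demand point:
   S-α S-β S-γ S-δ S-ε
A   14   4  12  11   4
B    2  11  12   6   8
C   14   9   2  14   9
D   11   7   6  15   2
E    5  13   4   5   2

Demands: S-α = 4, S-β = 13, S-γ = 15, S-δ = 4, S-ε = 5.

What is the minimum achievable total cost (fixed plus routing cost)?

Open {A, B, C}: assign each demand point to its cheapest open site.
  S-α→B 4×2=8, S-β→A 13×4=52, S-γ→C 15×2=30, S-δ→B 4×6=24, S-ε→A 5×4=20
  routing cost 134, fixed 123 → total 257.
Compare {A, E}: routing cost 162 + fixed 97 = 259.
Compare {A, C, E}: routing cost 132 + fixed 129 = 261.
Compare {C, E}: routing cost 197 + fixed 80 = 277.
All other subsets cost ≥ 259. Minimum total cost: 257.

257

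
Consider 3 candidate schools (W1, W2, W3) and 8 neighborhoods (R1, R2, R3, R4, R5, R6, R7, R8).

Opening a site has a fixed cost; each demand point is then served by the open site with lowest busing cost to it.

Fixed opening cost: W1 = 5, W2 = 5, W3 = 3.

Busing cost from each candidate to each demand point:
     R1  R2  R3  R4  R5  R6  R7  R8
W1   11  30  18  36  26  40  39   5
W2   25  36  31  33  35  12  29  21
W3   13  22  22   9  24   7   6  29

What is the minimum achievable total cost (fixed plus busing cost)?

Open {W1, W3}: assign each demand point to its cheapest open site.
  R1→W1 11, R2→W3 22, R3→W1 18, R4→W3 9, R5→W3 24, R6→W3 7, R7→W3 6, R8→W1 5
  busing cost 102, fixed 8 → total 110.
Compare {W1, W2, W3}: busing cost 102 + fixed 13 = 115.
Compare {W2, W3}: busing cost 124 + fixed 8 = 132.
Compare {W3}: busing cost 132 + fixed 3 = 135.
All other subsets cost ≥ 115. Minimum total cost: 110.

110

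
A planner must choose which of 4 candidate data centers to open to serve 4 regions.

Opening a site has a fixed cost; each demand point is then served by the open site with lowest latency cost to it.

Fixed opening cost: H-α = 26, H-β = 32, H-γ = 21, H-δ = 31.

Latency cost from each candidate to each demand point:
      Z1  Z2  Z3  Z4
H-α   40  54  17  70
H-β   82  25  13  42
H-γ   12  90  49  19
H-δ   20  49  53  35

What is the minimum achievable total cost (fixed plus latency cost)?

Open {H-β, H-γ}: assign each demand point to its cheapest open site.
  Z1→H-γ 12, Z2→H-β 25, Z3→H-β 13, Z4→H-γ 19
  latency cost 69, fixed 53 → total 122.
Compare {H-α, H-β, H-γ}: latency cost 69 + fixed 79 = 148.
Compare {H-α, H-γ}: latency cost 102 + fixed 47 = 149.
Compare {H-β, H-γ, H-δ}: latency cost 69 + fixed 84 = 153.
All other subsets cost ≥ 148. Minimum total cost: 122.

122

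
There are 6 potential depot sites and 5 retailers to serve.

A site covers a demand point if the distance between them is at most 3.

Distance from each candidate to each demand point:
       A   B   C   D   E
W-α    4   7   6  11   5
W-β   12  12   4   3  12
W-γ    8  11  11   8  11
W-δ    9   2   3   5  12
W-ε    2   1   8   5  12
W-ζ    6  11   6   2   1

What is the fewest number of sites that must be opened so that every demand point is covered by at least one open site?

Coverage sets (demand points within 3 of each site):
  W-α: {}
  W-β: {D}
  W-γ: {}
  W-δ: {B, C}
  W-ε: {A, B}
  W-ζ: {D, E}
No 2 sites suffice: every size-2 union leaves at least one demand point uncovered.
But {W-δ, W-ε, W-ζ} covers everything, so the minimum is 3.

3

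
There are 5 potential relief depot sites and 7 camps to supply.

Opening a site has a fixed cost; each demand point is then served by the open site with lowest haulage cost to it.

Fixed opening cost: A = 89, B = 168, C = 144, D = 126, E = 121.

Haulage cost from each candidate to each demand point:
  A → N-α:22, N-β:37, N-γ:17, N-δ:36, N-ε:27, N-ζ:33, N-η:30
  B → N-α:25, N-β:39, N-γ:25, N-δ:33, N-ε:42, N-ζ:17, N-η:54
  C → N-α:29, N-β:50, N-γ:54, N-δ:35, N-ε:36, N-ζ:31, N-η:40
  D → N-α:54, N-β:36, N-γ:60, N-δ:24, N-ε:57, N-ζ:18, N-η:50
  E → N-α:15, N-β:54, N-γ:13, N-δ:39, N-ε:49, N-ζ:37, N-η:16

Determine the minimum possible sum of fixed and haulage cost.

Open {A}: assign each demand point to its cheapest open site.
  N-α→A 22, N-β→A 37, N-γ→A 17, N-δ→A 36, N-ε→A 27, N-ζ→A 33, N-η→A 30
  haulage cost 202, fixed 89 → total 291.
Compare {E}: haulage cost 223 + fixed 121 = 344.
Compare {A, E}: haulage cost 177 + fixed 210 = 387.
Compare {A, D}: haulage cost 174 + fixed 215 = 389.
All other subsets cost ≥ 344. Minimum total cost: 291.

291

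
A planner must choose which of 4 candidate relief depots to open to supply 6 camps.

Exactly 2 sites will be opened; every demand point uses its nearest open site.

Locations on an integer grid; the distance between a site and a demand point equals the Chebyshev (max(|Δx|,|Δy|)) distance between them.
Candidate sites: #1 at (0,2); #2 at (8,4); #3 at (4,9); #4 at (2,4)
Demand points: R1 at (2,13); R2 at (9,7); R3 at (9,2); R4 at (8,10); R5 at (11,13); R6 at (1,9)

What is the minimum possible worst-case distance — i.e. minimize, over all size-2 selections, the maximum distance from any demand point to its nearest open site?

Open {#1, #3}.
  Farthest demand point is R3 at distance 7 (to #3); all others are ≤ 7.
With {#2, #3} the worst case is 7.
With {#3, #4} the worst case is 7.
No size-2 selection achieves below 7.

7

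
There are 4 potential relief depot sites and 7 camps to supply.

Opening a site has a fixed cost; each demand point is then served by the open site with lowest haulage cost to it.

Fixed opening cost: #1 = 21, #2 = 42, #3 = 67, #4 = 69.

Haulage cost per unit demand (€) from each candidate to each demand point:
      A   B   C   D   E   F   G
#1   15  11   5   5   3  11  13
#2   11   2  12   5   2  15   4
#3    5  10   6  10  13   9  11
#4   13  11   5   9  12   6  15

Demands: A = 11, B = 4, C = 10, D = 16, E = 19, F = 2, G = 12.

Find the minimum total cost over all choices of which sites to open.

Open {#2, #3}: assign each demand point to its cheapest open site.
  A→#3 11×5=55, B→#2 4×2=8, C→#3 10×6=60, D→#2 16×5=80, E→#2 19×2=38, F→#3 2×9=18, G→#2 12×4=48
  haulage cost 307, fixed 109 → total 416.
Compare {#1, #2, #3}: haulage cost 297 + fixed 130 = 427.
Compare {#1, #2}: haulage cost 367 + fixed 63 = 430.
Compare {#2, #4}: haulage cost 357 + fixed 111 = 468.
All other subsets cost ≥ 427. Minimum total cost: 416.

416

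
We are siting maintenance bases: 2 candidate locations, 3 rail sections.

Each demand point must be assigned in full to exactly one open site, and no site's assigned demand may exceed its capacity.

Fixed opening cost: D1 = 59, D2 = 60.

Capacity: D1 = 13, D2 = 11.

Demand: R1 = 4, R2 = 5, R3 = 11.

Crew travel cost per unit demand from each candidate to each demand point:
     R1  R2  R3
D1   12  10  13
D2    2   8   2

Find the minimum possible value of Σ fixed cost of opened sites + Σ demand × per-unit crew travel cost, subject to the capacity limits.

Open {D1, D2}; cheapest assignment that respects the capacities:
  D1 (cap 13, load 9): R1, R2 — cost 4×12 + 5×10 = 98
  D2 (cap 11, load 11): R3 — cost 11×2 = 22
  Shipping 120, fixed 119 → total 239.
  Any other capacity-feasible assignment to {D1, D2} ships for at least 120.
Total demand is 20 and no other set of sites has combined capacity ≥ 20, so {D1, D2} is the only feasible choice of open sites. Minimum: 239.

239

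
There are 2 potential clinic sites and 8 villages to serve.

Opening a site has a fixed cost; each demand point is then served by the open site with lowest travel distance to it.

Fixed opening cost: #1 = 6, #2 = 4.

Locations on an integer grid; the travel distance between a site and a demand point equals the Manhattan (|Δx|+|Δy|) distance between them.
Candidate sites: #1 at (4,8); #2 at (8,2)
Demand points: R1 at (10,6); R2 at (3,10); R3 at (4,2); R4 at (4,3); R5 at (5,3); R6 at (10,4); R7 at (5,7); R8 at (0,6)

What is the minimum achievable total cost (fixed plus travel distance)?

44

Open {#1, #2}: assign each demand point to its cheapest open site.
  R1→#2 6, R2→#1 3, R3→#2 4, R4→#1 5, R5→#2 4, R6→#2 4, R7→#1 2, R8→#1 6
  travel distance 34, fixed 10 → total 44.
Compare {#1}: travel distance 46 + fixed 6 = 52.
Compare {#2}: travel distance 56 + fixed 4 = 60.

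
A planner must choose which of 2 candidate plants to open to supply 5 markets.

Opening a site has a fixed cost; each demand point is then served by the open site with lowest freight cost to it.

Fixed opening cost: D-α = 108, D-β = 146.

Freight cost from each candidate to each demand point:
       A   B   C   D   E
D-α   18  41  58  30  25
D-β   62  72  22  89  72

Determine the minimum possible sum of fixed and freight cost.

280

Open {D-α}: assign each demand point to its cheapest open site.
  A→D-α 18, B→D-α 41, C→D-α 58, D→D-α 30, E→D-α 25
  freight cost 172, fixed 108 → total 280.
Compare {D-α, D-β}: freight cost 136 + fixed 254 = 390.
Compare {D-β}: freight cost 317 + fixed 146 = 463.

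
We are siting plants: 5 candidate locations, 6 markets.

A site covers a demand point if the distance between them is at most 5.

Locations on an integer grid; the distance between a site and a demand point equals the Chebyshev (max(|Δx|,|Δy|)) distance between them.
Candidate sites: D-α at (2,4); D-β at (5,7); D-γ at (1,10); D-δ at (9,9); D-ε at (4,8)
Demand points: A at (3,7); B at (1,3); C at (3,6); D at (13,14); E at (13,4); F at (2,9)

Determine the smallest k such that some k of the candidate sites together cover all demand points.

Coverage sets (demand points within 5 of each site):
  D-α: {A, B, C, F}
  D-β: {A, B, C, F}
  D-γ: {A, C, F}
  D-δ: {D, E}
  D-ε: {A, B, C, F}
No single site covers all 6 demand points.
But {D-α, D-δ} covers everything, so the minimum is 2.

2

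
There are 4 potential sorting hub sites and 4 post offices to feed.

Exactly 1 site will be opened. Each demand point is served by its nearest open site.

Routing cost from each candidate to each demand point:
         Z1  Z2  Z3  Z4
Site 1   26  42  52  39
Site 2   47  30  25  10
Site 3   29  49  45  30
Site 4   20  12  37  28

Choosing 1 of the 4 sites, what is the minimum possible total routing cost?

Open {Site 4}.
  Z1→Site 4 20, Z2→Site 4 12, Z3→Site 4 37, Z4→Site 4 28  ⇒ total 97.
Compare {Site 2}: total 112.
Compare {Site 3}: total 153.
No size-1 selection does better; minimum is 97.

97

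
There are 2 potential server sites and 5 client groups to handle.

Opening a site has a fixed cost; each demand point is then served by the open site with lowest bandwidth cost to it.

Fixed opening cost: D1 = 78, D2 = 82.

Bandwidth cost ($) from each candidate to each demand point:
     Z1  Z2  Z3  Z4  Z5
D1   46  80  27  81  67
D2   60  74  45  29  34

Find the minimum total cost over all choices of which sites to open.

324

Open {D2}: assign each demand point to its cheapest open site.
  Z1→D2 60, Z2→D2 74, Z3→D2 45, Z4→D2 29, Z5→D2 34
  bandwidth cost 242, fixed 82 → total 324.
Compare {D1, D2}: bandwidth cost 210 + fixed 160 = 370.
Compare {D1}: bandwidth cost 301 + fixed 78 = 379.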